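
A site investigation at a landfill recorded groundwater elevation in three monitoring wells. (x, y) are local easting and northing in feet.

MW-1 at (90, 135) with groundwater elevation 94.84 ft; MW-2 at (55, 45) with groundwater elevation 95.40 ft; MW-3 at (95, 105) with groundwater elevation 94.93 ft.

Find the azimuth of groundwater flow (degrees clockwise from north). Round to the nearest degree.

056°

Taking MW-1 as reference: MW-2−MW-1 = (-35, -90, +0.56); MW-3−MW-1 = (5, -30, +0.09).
Solve a·Δx + b·Δy = Δh: det = (-35)·(-30) − 5·(-90) = 1500.
∂h/∂x = [(+0.56)·(-30) − (+0.09)·(-90)] / 1500 = -0.005800
∂h/∂y = [(-35)·(+0.09) − 5·(+0.56)] / 1500 = -0.003967
Flow direction (−∇h) has components (+0.005800 E, +0.003967 N).
Azimuth = atan2(E, N) = atan2(+0.005800, +0.003967) = 55.6° ≈ 056°.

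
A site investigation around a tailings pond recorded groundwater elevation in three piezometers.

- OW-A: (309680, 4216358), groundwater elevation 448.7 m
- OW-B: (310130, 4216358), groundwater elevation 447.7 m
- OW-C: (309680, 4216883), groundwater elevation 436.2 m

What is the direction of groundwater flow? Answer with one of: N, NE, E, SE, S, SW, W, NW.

N

∂h/∂x = (447.7 − 448.7) / (310130 − 309680) = -0.002222
∂h/∂y = (436.2 − 448.7) / (4216883 − 4216358) = -0.02381
Flow = −∇h = (+0.002222 east, +0.02381 north), which points north.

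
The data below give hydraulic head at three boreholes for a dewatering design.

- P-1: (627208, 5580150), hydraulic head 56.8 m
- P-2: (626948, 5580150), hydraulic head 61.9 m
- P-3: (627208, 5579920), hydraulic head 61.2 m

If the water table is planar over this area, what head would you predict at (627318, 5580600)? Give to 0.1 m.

46.0 m

∂h/∂x = (61.9 − 56.8) / (626948 − 627208) = -0.01962
∂h/∂y = (61.2 − 56.8) / (5579920 − 5580150) = -0.01913
h(627318, 5580600) = 56.8 + (-0.01962)·(110) + (-0.01913)·(450) = 56.8 -2.158 -8.609 = 46.034 m.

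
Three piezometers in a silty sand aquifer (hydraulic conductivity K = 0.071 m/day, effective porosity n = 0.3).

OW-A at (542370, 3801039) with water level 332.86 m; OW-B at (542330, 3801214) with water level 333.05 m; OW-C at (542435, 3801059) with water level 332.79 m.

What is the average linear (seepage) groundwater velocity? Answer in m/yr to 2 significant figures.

Differences from OW-A: to OW-B (Δx, Δy, Δh) = (-40, 175, +0.19); to OW-C = (65, 20, -0.07).
Determinant of the coordinate differences = (-40)·20 − 65·175 = -12175.
∂h/∂x = [(+0.19)·20 − (-0.07)·175] / -12175 = -0.001318
∂h/∂y = [(-40)·(-0.07) − 65·(+0.19)] / -12175 = +0.0007844
|∇h| = √(-0.001318² + 0.0007844²) = 0.001534
Seepage velocity v = K·i/n = 0.071 × 0.001534 / 0.3 = 0.000363 m/day = 0.1326 m/yr.

0.13 m/yr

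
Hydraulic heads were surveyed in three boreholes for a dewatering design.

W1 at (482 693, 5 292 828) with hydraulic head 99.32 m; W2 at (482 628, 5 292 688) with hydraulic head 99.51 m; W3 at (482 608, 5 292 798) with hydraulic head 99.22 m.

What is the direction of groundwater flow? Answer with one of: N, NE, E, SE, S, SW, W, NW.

With h = a·x + b·y + c and W1 as origin, the differences give:
  (-65)·a + (-140)·b = +0.19
  (-85)·a + (-30)·b = -0.10
Eliminate b (×(-30) and ×(-140), subtract): -9950·a = -19.700 → a = ∂h/∂x = +0.001980
Back-substitute: b = ∂h/∂y = -0.002276.
Flow = −∇h = (-0.001980 east, +0.002276 north), which points northwest.

NW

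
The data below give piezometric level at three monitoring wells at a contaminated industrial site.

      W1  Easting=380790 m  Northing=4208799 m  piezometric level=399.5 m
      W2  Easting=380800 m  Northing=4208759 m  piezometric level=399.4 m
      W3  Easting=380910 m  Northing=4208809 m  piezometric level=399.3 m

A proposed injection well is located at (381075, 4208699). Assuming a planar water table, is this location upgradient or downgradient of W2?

Three-point gradient (reference W1): Δ to W2 = (10, -40, -0.1), Δ to W3 = (120, 10, -0.2).
∂h/∂x = -0.001837, ∂h/∂y = +0.002041 (det = 4900).
Head at (381075, 4208699) = 399.5 + (-0.001837)·(285) + (+0.002041)·(-100) = 398.77 m.
That is lower than the 399.4 m at W2, so the point is downgradient.

downgradient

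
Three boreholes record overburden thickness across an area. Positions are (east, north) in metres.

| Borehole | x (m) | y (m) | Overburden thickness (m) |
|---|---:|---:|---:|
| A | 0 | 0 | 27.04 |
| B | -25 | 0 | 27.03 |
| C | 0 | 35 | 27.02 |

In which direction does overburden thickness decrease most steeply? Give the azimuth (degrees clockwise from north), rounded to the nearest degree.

325°

∂d/∂x = (27.03 − 27.04) / (-25 − 0) = +0.0004000
∂d/∂y = (27.02 − 27.04) / (35 − 0) = -0.0005714
Steepest decrease is along −∇f: components (-0.0004000 E, +0.0005714 N).
Azimuth = atan2(-0.0004000, +0.0005714) = 325.0° ≈ 325°.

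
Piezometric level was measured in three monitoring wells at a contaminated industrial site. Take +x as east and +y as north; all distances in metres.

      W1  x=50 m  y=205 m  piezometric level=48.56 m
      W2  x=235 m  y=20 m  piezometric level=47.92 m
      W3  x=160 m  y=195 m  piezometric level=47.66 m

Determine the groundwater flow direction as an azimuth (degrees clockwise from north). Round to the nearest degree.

Differences from W1: to W2 (Δx, Δy, Δh) = (185, -185, -0.64); to W3 = (110, -10, -0.90).
Solve a·Δx + b·Δy = Δh: det = 185·(-10) − 110·(-185) = 18500.
∂h/∂x = [(-0.64)·(-10) − (-0.90)·(-185)] / 18500 = -0.008654
∂h/∂y = [185·(-0.90) − 110·(-0.64)] / 18500 = -0.005195
Flow direction (−∇h) has components (+0.008654 E, +0.005195 N).
Azimuth = atan2(E, N) = atan2(+0.008654, +0.005195) = 59.0° ≈ 059°.

059°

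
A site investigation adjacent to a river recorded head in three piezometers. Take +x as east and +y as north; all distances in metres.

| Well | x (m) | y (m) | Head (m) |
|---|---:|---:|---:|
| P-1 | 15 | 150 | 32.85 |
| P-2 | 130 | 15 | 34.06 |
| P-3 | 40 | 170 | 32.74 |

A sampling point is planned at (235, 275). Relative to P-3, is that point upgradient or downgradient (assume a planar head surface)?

With h = a·x + b·y + c and P-1 as origin, the differences give:
  115·a + (-135)·b = +1.21
  25·a + 20·b = -0.11
Eliminate b (×20 and ×(-135), subtract): 5675·a = 9.350 → a = ∂h/∂x = +0.001648
Back-substitute: b = ∂h/∂y = -0.007559.
Head at (235, 275) = 32.85 + (+0.001648)·(220) + (-0.007559)·(125) = 32.27 m.
That is lower than the 32.74 m at P-3, so the point is downgradient.

downgradient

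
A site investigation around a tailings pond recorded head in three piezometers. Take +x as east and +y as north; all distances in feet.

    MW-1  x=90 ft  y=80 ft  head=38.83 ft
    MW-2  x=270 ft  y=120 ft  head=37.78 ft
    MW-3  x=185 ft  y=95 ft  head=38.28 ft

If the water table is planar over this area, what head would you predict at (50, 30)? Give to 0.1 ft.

With h = a·x + b·y + c and MW-1 as origin, the differences give:
  180·a + 40·b = -1.05
  95·a + 15·b = -0.55
Eliminate b (×15 and ×40, subtract): -1100·a = 6.250 → a = ∂h/∂x = -0.005682
Back-substitute: b = ∂h/∂y = -0.0006818.
h(50, 30) = 38.83 + (-0.005682)·(-40) + (-0.0006818)·(-50) = 38.83 +0.227 +0.034 = 39.091 ft.

39.1 ft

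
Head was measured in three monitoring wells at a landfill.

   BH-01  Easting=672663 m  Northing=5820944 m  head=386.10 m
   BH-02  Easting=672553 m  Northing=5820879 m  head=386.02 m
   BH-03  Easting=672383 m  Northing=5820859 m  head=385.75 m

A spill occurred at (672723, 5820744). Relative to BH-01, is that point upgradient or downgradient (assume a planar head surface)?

upgradient

With h = a·x + b·y + c and BH-01 as origin, the differences give:
  (-110)·a + (-65)·b = -0.08
  (-280)·a + (-85)·b = -0.35
Eliminate b (×(-85) and ×(-65), subtract): -8850·a = -15.950 → a = ∂h/∂x = +0.001802
Back-substitute: b = ∂h/∂y = -0.001819.
Head at (672723, 5820744) = 386.10 + (+0.001802)·(60) + (-0.001819)·(-200) = 386.57 m.
That is higher than the 386.10 m at BH-01, so the point is upgradient.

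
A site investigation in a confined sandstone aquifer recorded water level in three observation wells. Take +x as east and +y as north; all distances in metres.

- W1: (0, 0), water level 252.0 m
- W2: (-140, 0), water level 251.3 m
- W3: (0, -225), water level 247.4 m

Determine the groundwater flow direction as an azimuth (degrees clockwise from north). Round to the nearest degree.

194°

∂h/∂x = (251.3 − 252.0) / (-140 − 0) = +0.005000
∂h/∂y = (247.4 − 252.0) / (-225 − 0) = +0.02044
Flow direction (−∇h) has components (-0.005000 E, -0.02044 N).
Azimuth = atan2(E, N) = atan2(-0.005000, -0.02044) = 193.7° ≈ 194°.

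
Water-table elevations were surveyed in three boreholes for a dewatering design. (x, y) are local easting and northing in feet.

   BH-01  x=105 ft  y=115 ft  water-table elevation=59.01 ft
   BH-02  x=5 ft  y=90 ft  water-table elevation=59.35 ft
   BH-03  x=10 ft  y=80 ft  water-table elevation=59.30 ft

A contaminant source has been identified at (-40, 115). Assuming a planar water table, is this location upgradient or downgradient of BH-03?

upgradient

Three-point gradient (reference BH-01): Δ to BH-02 = (-100, -25, +0.34), Δ to BH-03 = (-95, -35, +0.29).
∂h/∂x = -0.004133, ∂h/∂y = +0.002933 (det = 1125).
Head at (-40, 115) = 59.01 + (-0.004133)·(-145) + (+0.002933)·(0) = 59.61 ft.
That is higher than the 59.30 ft at BH-03, so the point is upgradient.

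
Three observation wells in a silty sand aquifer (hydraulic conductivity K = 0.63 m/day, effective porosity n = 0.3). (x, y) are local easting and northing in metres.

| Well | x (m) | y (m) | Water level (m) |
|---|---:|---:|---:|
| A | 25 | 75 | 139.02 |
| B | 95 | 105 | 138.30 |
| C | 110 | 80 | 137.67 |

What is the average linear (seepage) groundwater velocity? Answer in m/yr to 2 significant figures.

17 m/yr

Taking A as reference: B−A = (70, 30, -0.72); C−A = (85, 5, -1.35).
Solve a·Δx + b·Δy = Δh: det = 70·5 − 85·30 = -2200.
∂h/∂x = [(-0.72)·5 − (-1.35)·30] / -2200 = -0.01677
∂h/∂y = [70·(-1.35) − 85·(-0.72)] / -2200 = +0.01514
|∇h| = √(-0.01677² + 0.01514²) = 0.02259
Seepage velocity v = K·i/n = 0.63 × 0.02259 / 0.3 = 0.04744 m/day = 17.33 m/yr.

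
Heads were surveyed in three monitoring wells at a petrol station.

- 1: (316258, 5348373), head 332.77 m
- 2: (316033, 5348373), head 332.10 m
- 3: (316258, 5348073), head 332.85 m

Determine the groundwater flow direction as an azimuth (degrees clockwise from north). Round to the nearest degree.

275°

∂h/∂x = (332.10 − 332.77) / (316033 − 316258) = +0.002978
∂h/∂y = (332.85 − 332.77) / (5348073 − 5348373) = -0.0002667
Flow direction (−∇h) has components (-0.002978 E, +0.0002667 N).
Azimuth = atan2(E, N) = atan2(-0.002978, +0.0002667) = 275.1° ≈ 275°.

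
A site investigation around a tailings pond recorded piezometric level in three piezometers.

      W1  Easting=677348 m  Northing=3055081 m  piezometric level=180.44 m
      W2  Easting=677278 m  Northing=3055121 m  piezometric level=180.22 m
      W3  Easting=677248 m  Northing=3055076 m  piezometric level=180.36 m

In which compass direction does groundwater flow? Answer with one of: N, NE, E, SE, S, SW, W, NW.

Differences from W1: to W2 (Δx, Δy, Δh) = (-70, 40, -0.22); to W3 = (-100, -5, -0.08).
Determinant of the coordinate differences = (-70)·(-5) − (-100)·40 = 4350.
∂h/∂x = [(-0.22)·(-5) − (-0.08)·40] / 4350 = +0.0009885
∂h/∂y = [(-70)·(-0.08) − (-100)·(-0.22)] / 4350 = -0.003770
Flow = −∇h = (-0.0009885 east, +0.003770 north), which points north.

N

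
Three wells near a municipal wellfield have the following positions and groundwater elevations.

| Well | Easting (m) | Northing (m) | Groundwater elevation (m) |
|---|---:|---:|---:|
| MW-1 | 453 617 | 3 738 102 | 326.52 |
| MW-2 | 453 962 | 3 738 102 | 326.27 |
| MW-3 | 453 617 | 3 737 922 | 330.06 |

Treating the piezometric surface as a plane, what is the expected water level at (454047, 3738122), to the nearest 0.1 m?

325.8 m

∂h/∂x = (326.27 − 326.52) / (453962 − 453617) = -0.0007246
∂h/∂y = (330.06 − 326.52) / (3737922 − 3738102) = -0.01967
h(454047, 3738122) = 326.52 + (-0.0007246)·(430) + (-0.01967)·(20) = 326.52 -0.312 -0.393 = 325.815 m.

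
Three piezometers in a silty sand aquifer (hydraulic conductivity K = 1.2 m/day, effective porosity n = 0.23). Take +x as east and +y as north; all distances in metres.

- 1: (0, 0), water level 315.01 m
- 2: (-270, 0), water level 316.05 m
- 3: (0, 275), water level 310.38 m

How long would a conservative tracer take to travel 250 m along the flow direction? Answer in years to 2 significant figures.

7.6 years

∂h/∂x = (316.05 − 315.01) / (-270 − 0) = -0.003852
∂h/∂y = (310.38 − 315.01) / (275 − 0) = -0.01684
|∇h| = √(-0.003852² + -0.01684²) = 0.01727
Seepage velocity v = K·i/n = 1.2 × 0.01727 / 0.23 = 0.0901 m/day.
t = 250 / 0.0901 = 2775 days = 7.6 years.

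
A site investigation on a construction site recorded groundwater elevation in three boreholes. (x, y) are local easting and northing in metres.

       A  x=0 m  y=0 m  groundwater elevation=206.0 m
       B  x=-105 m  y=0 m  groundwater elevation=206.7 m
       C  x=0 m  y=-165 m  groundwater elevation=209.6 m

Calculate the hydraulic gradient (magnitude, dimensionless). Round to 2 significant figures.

0.023

∂h/∂x = (206.7 − 206.0) / (-105 − 0) = -0.006667
∂h/∂y = (209.6 − 206.0) / (-165 − 0) = -0.02182
|∇h| = √(-0.006667² + -0.02182²) = 0.02282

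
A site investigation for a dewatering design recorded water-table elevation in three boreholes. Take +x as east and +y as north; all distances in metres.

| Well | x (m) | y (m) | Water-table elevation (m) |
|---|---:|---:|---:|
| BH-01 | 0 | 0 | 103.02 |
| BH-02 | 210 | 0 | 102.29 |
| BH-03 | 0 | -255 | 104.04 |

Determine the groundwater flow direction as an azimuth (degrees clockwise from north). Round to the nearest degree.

041°

∂h/∂x = (102.29 − 103.02) / (210 − 0) = -0.003476
∂h/∂y = (104.04 − 103.02) / (-255 − 0) = -0.004000
Flow direction (−∇h) has components (+0.003476 E, +0.004000 N).
Azimuth = atan2(E, N) = atan2(+0.003476, +0.004000) = 41.0° ≈ 041°.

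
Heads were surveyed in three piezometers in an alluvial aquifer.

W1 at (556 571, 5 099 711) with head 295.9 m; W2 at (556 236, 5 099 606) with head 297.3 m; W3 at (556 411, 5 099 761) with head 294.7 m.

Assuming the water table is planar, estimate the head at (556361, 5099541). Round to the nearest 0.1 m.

298.7 m

With h = a·x + b·y + c and W1 as origin, the differences give:
  (-335)·a + (-105)·b = +1.4
  (-160)·a + 50·b = -1.2
Eliminate b (×50 and ×(-105), subtract): -33550·a = -56.00 → a = ∂h/∂x = +0.001669
Back-substitute: b = ∂h/∂y = -0.01866.
h(556361, 5099541) = 295.9 + (+0.001669)·(-210) + (-0.01866)·(-170) = 295.9 -0.351 +3.172 = 298.721 m.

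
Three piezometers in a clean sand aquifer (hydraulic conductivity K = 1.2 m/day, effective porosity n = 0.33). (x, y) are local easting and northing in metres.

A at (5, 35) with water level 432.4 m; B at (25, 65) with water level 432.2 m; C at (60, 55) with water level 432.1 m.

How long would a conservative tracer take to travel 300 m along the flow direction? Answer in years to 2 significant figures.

Taking A as reference: B−A = (20, 30, -0.2); C−A = (55, 20, -0.3).
Determinant of the coordinate differences = 20·20 − 55·30 = -1250.
∂h/∂x = [(-0.2)·20 − (-0.3)·30] / -1250 = -0.004000
∂h/∂y = [20·(-0.3) − 55·(-0.2)] / -1250 = -0.004000
|∇h| = √(-0.004000² + -0.004000²) = 0.005657
Seepage velocity v = K·i/n = 1.2 × 0.005657 / 0.33 = 0.02057 m/day.
t = 300 / 0.02057 = 1.458e+04 days = 39.9 years.

40 years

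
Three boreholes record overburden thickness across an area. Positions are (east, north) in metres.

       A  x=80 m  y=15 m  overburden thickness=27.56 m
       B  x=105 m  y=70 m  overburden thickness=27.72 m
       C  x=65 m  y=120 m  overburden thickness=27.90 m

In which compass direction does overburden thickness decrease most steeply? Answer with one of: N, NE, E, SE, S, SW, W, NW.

S

With d = a·x + b·y + c and A as origin, the differences give:
  25·a + 55·b = +0.16
  (-15)·a + 105·b = +0.34
Eliminate b (×105 and ×55, subtract): 3450·a = -1.900 → a = ∂d/∂x = -0.0005507
Back-substitute: b = ∂d/∂y = +0.003159.
Steepest decrease is along −∇f = (+0.0005507 E, -0.003159 N) → south.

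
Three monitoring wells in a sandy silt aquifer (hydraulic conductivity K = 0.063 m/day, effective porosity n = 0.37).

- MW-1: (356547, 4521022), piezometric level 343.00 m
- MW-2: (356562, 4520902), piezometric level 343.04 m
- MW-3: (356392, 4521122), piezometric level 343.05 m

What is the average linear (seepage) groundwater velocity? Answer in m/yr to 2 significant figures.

Taking MW-1 as reference: MW-2−MW-1 = (15, -120, +0.04); MW-3−MW-1 = (-155, 100, +0.05).
Determinant of the coordinate differences = 15·100 − (-155)·(-120) = -17100.
∂h/∂x = [(+0.04)·100 − (+0.05)·(-120)] / -17100 = -0.0005848
∂h/∂y = [15·(+0.05) − (-155)·(+0.04)] / -17100 = -0.0004064
|∇h| = √(-0.0005848² + -0.0004064²) = 0.0007121
Seepage velocity v = K·i/n = 0.063 × 0.0007121 / 0.37 = 0.0001212 m/day = 0.04427 m/yr.

0.044 m/yr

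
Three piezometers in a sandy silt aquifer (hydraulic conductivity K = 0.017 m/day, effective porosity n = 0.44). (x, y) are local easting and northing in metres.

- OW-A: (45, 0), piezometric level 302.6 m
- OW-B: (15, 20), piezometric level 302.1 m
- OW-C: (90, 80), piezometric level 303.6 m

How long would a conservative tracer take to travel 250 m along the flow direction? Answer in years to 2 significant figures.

970 years

Taking OW-A as reference: OW-B−OW-A = (-30, 20, -0.5); OW-C−OW-A = (45, 80, +1.0).
Solve a·Δx + b·Δy = Δh: det = (-30)·80 − 45·20 = -3300.
∂h/∂x = [(-0.5)·80 − (+1.0)·20] / -3300 = +0.01818
∂h/∂y = [(-30)·(+1.0) − 45·(-0.5)] / -3300 = +0.002273
|∇h| = √(0.01818² + 0.002273²) = 0.01832
Seepage velocity v = K·i/n = 0.017 × 0.01832 / 0.44 = 0.0007078 m/day.
t = 250 / 0.0007078 = 3.532e+05 days = 967 years.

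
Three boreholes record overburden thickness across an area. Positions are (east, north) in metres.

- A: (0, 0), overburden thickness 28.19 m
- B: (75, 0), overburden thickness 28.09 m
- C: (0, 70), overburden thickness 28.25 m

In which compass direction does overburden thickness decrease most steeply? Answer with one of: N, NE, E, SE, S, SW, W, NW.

∂d/∂x = (28.09 − 28.19) / (75 − 0) = -0.001333
∂d/∂y = (28.25 − 28.19) / (70 − 0) = +0.0008571
Steepest decrease is along −∇f = (+0.001333 E, -0.0008571 N) → southeast.

SE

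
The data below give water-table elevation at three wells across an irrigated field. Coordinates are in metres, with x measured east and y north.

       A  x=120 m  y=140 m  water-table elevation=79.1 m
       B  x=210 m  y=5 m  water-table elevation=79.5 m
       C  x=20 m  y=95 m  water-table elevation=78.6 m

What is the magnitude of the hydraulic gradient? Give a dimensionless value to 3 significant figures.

Taking A as reference: B−A = (90, -135, +0.4); C−A = (-100, -45, -0.5).
Determinant of the coordinate differences = 90·(-45) − (-100)·(-135) = -17550.
∂h/∂x = [(+0.4)·(-45) − (-0.5)·(-135)] / -17550 = +0.004872
∂h/∂y = [90·(-0.5) − (-100)·(+0.4)] / -17550 = +0.0002849
|∇h| = √(0.004872² + 0.0002849²) = 0.00488

0.00488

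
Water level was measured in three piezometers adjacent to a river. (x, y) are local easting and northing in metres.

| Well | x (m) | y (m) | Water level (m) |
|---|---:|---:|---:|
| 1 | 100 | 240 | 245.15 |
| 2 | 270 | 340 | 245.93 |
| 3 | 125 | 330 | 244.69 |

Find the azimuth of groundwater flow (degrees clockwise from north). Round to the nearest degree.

With h = a·x + b·y + c and 1 as origin, the differences give:
  170·a + 100·b = +0.78
  25·a + 90·b = -0.46
Eliminate b (×90 and ×100, subtract): 12800·a = 116.200 → a = ∂h/∂x = +0.009078
Back-substitute: b = ∂h/∂y = -0.007633.
Flow direction (−∇h) has components (-0.009078 E, +0.007633 N).
Azimuth = atan2(E, N) = atan2(-0.009078, +0.007633) = 310.1° ≈ 310°.

310°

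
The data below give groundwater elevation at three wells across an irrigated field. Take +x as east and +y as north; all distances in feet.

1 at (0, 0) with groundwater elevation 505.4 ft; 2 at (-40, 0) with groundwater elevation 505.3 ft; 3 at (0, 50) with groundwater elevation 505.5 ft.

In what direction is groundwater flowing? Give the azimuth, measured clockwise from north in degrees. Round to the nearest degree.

231°

∂h/∂x = (505.3 − 505.4) / (-40 − 0) = +0.002500
∂h/∂y = (505.5 − 505.4) / (50 − 0) = +0.002000
Flow direction (−∇h) has components (-0.002500 E, -0.002000 N).
Azimuth = atan2(E, N) = atan2(-0.002500, -0.002000) = 231.3° ≈ 231°.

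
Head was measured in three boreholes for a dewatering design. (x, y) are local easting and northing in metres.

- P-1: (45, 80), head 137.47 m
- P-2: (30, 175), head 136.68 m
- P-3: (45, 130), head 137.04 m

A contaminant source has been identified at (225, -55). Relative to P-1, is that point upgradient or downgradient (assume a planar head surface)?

upgradient

Taking P-1 as reference: P-2−P-1 = (-15, 95, -0.79); P-3−P-1 = (0, 50, -0.43).
Determinant of the coordinate differences = (-15)·50 − 0·95 = -750.
∂h/∂x = [(-0.79)·50 − (-0.43)·95] / -750 = -0.001800
∂h/∂y = [(-15)·(-0.43) − 0·(-0.79)] / -750 = -0.008600
Head at (225, -55) = 137.47 + (-0.001800)·(180) + (-0.008600)·(-135) = 138.31 m.
That is higher than the 137.47 m at P-1, so the point is upgradient.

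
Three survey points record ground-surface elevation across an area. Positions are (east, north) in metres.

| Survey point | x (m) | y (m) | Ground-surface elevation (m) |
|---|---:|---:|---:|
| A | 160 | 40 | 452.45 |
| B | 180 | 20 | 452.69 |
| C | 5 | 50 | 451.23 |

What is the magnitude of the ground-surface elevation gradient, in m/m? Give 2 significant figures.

With z = a·x + b·y + c and A as origin, the differences give:
  20·a + (-20)·b = +0.24
  (-155)·a + 10·b = -1.22
Eliminate b (×10 and ×(-20), subtract): -2900·a = -22.000 → a = ∂z/∂x = +0.007586
Back-substitute: b = ∂z/∂y = -0.004414.
|∇f| = √(0.007586² + -0.004414²) = 0.008777 m/m

0.0088 m/m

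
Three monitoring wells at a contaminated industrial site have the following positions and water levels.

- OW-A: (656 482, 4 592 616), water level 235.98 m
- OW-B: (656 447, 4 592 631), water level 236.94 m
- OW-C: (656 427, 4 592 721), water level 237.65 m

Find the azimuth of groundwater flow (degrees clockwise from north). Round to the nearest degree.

094°

Taking OW-A as reference: OW-B−OW-A = (-35, 15, +0.96); OW-C−OW-A = (-55, 105, +1.67).
Determinant of the coordinate differences = (-35)·105 − (-55)·15 = -2850.
∂h/∂x = [(+0.96)·105 − (+1.67)·15] / -2850 = -0.02658
∂h/∂y = [(-35)·(+1.67) − (-55)·(+0.96)] / -2850 = +0.001982
Flow direction (−∇h) has components (+0.02658 E, -0.001982 N).
Azimuth = atan2(E, N) = atan2(+0.02658, -0.001982) = 94.3° ≈ 094°.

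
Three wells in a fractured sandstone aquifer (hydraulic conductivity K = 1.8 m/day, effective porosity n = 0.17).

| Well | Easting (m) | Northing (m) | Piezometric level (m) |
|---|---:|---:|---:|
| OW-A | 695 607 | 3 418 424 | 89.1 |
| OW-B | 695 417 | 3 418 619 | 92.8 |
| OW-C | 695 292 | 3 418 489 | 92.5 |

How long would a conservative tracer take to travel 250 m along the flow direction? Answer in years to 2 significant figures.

Differences from OW-A: to OW-B (Δx, Δy, Δh) = (-190, 195, +3.7); to OW-C = (-315, 65, +3.4).
Determinant of the coordinate differences = (-190)·65 − (-315)·195 = 49075.
∂h/∂x = [(+3.7)·65 − (+3.4)·195] / 49075 = -0.008609
∂h/∂y = [(-190)·(+3.4) − (-315)·(+3.7)] / 49075 = +0.01059
|∇h| = √(-0.008609² + 0.01059²) = 0.01365
Seepage velocity v = K·i/n = 1.8 × 0.01365 / 0.17 = 0.1445 m/day.
t = 250 / 0.1445 = 1730 days = 4.74 years.

4.7 years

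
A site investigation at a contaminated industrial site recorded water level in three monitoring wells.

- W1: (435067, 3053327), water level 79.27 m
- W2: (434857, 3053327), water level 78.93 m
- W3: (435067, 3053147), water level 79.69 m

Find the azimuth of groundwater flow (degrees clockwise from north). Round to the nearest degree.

325°

∂h/∂x = (78.93 − 79.27) / (434857 − 435067) = +0.001619
∂h/∂y = (79.69 − 79.27) / (3053147 − 3053327) = -0.002333
Flow direction (−∇h) has components (-0.001619 E, +0.002333 N).
Azimuth = atan2(E, N) = atan2(-0.001619, +0.002333) = 325.2° ≈ 325°.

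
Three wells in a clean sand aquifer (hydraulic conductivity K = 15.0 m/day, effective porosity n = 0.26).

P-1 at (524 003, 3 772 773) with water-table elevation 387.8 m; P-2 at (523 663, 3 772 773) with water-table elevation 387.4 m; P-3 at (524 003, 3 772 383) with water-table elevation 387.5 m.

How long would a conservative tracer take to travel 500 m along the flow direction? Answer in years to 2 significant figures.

17 years

∂h/∂x = (387.4 − 387.8) / (523663 − 524003) = +0.001176
∂h/∂y = (387.5 − 387.8) / (3772383 − 3772773) = +0.0007692
|∇h| = √(0.001176² + 0.0007692²) = 0.001405
Seepage velocity v = K·i/n = 15.0 × 0.001405 / 0.26 = 0.08106 m/day.
t = 500 / 0.08106 = 6168 days = 16.9 years.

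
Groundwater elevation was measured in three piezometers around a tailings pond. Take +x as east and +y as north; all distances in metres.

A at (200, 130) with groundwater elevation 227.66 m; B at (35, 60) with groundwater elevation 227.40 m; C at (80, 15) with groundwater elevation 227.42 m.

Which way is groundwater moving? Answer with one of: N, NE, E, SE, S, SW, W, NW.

SW

With h = a·x + b·y + c and A as origin, the differences give:
  (-165)·a + (-70)·b = -0.26
  (-120)·a + (-115)·b = -0.24
Eliminate b (×(-115) and ×(-70), subtract): 10575·a = 13.100 → a = ∂h/∂x = +0.001239
Back-substitute: b = ∂h/∂y = +0.0007943.
Flow = −∇h = (-0.001239 east, -0.0007943 north), which points southwest.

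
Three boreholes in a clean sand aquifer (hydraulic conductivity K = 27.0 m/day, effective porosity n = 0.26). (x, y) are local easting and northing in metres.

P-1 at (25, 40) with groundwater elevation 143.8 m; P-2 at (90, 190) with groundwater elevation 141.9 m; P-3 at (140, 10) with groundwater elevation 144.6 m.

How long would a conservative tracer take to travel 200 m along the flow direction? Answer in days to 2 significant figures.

Differences from P-1: to P-2 (Δx, Δy, Δh) = (65, 150, -1.9); to P-3 = (115, -30, +0.8).
Solve a·Δx + b·Δy = Δh: det = 65·(-30) − 115·150 = -19200.
∂h/∂x = [(-1.9)·(-30) − (+0.8)·150] / -19200 = +0.003281
∂h/∂y = [65·(+0.8) − 115·(-1.9)] / -19200 = -0.01409
|∇h| = √(0.003281² + -0.01409²) = 0.01447
Seepage velocity v = K·i/n = 27.0 × 0.01447 / 0.26 = 1.503 m/day.
t = 200 / 1.503 = 133.1 days.

130 days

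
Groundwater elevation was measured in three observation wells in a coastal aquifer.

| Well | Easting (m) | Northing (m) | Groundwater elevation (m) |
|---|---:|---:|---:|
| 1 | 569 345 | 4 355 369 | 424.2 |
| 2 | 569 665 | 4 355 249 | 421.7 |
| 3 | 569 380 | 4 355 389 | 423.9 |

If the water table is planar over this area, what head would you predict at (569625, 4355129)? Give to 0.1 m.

422.1 m

Taking 1 as reference: 2−1 = (320, -120, -2.5); 3−1 = (35, 20, -0.3).
Solve a·Δx + b·Δy = Δh: det = 320·20 − 35·(-120) = 10600.
∂h/∂x = [(-2.5)·20 − (-0.3)·(-120)] / 10600 = -0.008113
∂h/∂y = [320·(-0.3) − 35·(-2.5)] / 10600 = -0.0008019
h(569625, 4355129) = 424.2 + (-0.008113)·(280) + (-0.0008019)·(-240) = 424.2 -2.272 +0.192 = 422.121 m.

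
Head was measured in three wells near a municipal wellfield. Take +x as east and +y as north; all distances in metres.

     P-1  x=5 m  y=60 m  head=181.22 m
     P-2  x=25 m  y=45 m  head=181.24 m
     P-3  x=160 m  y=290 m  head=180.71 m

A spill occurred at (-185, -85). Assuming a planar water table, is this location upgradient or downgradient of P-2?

upgradient

With h = a·x + b·y + c and P-1 as origin, the differences give:
  20·a + (-15)·b = +0.02
  155·a + 230·b = -0.51
Eliminate b (×230 and ×(-15), subtract): 6925·a = -3.050 → a = ∂h/∂x = -0.0004404
Back-substitute: b = ∂h/∂y = -0.001921.
Head at (-185, -85) = 181.22 + (-0.0004404)·(-190) + (-0.001921)·(-145) = 181.58 m.
That is higher than the 181.24 m at P-2, so the point is upgradient.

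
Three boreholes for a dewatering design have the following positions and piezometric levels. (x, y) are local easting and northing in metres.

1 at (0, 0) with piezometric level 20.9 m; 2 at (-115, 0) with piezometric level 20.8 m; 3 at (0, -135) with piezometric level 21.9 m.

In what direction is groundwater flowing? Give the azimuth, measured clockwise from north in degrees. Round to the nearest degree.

∂h/∂x = (20.8 − 20.9) / (-115 − 0) = +0.0008696
∂h/∂y = (21.9 − 20.9) / (-135 − 0) = -0.007407
Flow direction (−∇h) has components (-0.0008696 E, +0.007407 N).
Azimuth = atan2(E, N) = atan2(-0.0008696, +0.007407) = 353.3° ≈ 353°.

353°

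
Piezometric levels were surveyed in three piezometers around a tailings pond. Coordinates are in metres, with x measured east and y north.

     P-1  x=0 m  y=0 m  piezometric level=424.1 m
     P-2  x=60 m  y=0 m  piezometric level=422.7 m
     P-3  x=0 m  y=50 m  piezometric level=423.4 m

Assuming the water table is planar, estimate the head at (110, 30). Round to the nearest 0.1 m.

421.1 m

∂h/∂x = (422.7 − 424.1) / (60 − 0) = -0.02333
∂h/∂y = (423.4 − 424.1) / (50 − 0) = -0.01400
h(110, 30) = 424.1 + (-0.02333)·(110) + (-0.01400)·(30) = 424.1 -2.567 -0.420 = 421.113 m.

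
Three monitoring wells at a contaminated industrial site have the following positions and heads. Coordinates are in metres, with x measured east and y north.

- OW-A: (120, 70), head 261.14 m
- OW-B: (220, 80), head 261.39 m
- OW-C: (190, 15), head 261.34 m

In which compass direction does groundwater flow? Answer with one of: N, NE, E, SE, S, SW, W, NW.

W

With h = a·x + b·y + c and OW-A as origin, the differences give:
  100·a + 10·b = +0.25
  70·a + (-55)·b = +0.20
Eliminate b (×(-55) and ×10, subtract): -6200·a = -15.750 → a = ∂h/∂x = +0.002540
Back-substitute: b = ∂h/∂y = -0.0004032.
Flow = −∇h = (-0.002540 east, +0.0004032 north), which points west.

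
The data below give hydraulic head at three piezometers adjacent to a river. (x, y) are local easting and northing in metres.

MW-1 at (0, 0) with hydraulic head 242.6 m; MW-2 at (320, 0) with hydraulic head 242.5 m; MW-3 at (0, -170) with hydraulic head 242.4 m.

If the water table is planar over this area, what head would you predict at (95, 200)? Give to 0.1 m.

242.8 m

∂h/∂x = (242.5 − 242.6) / (320 − 0) = -0.0003125
∂h/∂y = (242.4 − 242.6) / (-170 − 0) = +0.001176
h(95, 200) = 242.6 + (-0.0003125)·(95) + (+0.001176)·(200) = 242.6 -0.030 +0.235 = 242.806 m.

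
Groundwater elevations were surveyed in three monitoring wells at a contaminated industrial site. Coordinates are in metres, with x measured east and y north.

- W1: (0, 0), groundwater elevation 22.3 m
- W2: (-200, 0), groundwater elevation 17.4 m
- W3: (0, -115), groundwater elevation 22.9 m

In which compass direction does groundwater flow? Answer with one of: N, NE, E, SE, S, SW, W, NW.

∂h/∂x = (17.4 − 22.3) / (-200 − 0) = +0.02450
∂h/∂y = (22.9 − 22.3) / (-115 − 0) = -0.005217
Flow = −∇h = (-0.02450 east, +0.005217 north), which points west.

W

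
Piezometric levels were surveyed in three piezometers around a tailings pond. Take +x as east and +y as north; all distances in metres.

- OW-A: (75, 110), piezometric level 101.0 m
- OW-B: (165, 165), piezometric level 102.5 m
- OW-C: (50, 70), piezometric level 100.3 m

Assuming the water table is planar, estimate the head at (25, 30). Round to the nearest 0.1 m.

99.6 m

With h = a·x + b·y + c and OW-A as origin, the differences give:
  90·a + 55·b = +1.5
  (-25)·a + (-40)·b = -0.7
Eliminate b (×(-40) and ×55, subtract): -2225·a = -21.50 → a = ∂h/∂x = +0.009663
Back-substitute: b = ∂h/∂y = +0.01146.
h(25, 30) = 101.0 + (+0.009663)·(-50) + (+0.01146)·(-80) = 101.0 -0.483 -0.917 = 99.600 m.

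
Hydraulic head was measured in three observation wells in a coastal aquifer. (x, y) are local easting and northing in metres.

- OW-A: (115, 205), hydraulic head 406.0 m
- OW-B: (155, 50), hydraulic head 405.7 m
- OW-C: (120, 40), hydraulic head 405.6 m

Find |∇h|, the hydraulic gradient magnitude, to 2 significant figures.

0.0033

Taking OW-A as reference: OW-B−OW-A = (40, -155, -0.3); OW-C−OW-A = (5, -165, -0.4).
Solve a·Δx + b·Δy = Δh: det = 40·(-165) − 5·(-155) = -5825.
∂h/∂x = [(-0.3)·(-165) − (-0.4)·(-155)] / -5825 = +0.002146
∂h/∂y = [40·(-0.4) − 5·(-0.3)] / -5825 = +0.002489
|∇h| = √(0.002146² + 0.002489²) = 0.003286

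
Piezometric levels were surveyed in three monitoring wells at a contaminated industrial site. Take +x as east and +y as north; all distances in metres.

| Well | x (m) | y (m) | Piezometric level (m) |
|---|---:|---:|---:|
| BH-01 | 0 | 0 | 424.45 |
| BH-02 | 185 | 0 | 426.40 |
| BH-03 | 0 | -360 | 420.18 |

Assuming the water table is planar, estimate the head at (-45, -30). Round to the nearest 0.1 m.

423.6 m

∂h/∂x = (426.40 − 424.45) / (185 − 0) = +0.01054
∂h/∂y = (420.18 − 424.45) / (-360 − 0) = +0.01186
h(-45, -30) = 424.45 + (+0.01054)·(-45) + (+0.01186)·(-30) = 424.45 -0.474 -0.356 = 423.620 m.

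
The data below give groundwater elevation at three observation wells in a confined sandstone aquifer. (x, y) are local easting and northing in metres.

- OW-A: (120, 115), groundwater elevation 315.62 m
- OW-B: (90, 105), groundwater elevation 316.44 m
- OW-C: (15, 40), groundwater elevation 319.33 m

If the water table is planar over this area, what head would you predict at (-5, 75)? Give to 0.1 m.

319.0 m

With h = a·x + b·y + c and OW-A as origin, the differences give:
  (-30)·a + (-10)·b = +0.82
  (-105)·a + (-75)·b = +3.71
Eliminate b (×(-75) and ×(-10), subtract): 1200·a = -24.400 → a = ∂h/∂x = -0.02033
Back-substitute: b = ∂h/∂y = -0.02100.
h(-5, 75) = 315.62 + (-0.02033)·(-125) + (-0.02100)·(-40) = 315.62 +2.542 +0.840 = 319.002 m.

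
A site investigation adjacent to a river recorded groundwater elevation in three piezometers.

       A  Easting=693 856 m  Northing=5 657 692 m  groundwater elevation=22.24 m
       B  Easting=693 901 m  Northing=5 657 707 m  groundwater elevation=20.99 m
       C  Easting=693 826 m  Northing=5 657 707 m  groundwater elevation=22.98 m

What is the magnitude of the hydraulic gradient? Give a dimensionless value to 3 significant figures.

Differences from A: to B (Δx, Δy, Δh) = (45, 15, -1.25); to C = (-30, 15, +0.74).
Solve a·Δx + b·Δy = Δh: det = 45·15 − (-30)·15 = 1125.
∂h/∂x = [(-1.25)·15 − (+0.74)·15] / 1125 = -0.02653
∂h/∂y = [45·(+0.74) − (-30)·(-1.25)] / 1125 = -0.003733
|∇h| = √(-0.02653² + -0.003733²) = 0.02679

0.0268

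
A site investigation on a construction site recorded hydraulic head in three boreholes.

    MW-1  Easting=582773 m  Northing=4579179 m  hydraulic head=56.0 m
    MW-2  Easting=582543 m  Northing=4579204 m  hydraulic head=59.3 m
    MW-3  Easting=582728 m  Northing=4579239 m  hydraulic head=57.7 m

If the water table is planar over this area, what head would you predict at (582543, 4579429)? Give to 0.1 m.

63.6 m

With h = a·x + b·y + c and MW-1 as origin, the differences give:
  (-230)·a + 25·b = +3.3
  (-45)·a + 60·b = +1.7
Eliminate b (×60 and ×25, subtract): -12675·a = 155.50 → a = ∂h/∂x = -0.01227
Back-substitute: b = ∂h/∂y = +0.01913.
h(582543, 4579429) = 56.0 + (-0.01227)·(-230) + (+0.01913)·(250) = 56.0 +2.822 +4.783 = 63.605 m.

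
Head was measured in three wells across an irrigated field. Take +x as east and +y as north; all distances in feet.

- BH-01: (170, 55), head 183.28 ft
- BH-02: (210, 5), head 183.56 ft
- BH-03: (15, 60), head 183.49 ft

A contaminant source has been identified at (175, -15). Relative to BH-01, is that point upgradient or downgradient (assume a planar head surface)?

upgradient

Differences from BH-01: to BH-02 (Δx, Δy, Δh) = (40, -50, +0.28); to BH-03 = (-155, 5, +0.21).
Determinant of the coordinate differences = 40·5 − (-155)·(-50) = -7550.
∂h/∂x = [(+0.28)·5 − (+0.21)·(-50)] / -7550 = -0.001576
∂h/∂y = [40·(+0.21) − (-155)·(+0.28)] / -7550 = -0.006861
Head at (175, -15) = 183.28 + (-0.001576)·(5) + (-0.006861)·(-70) = 183.75 ft.
That is higher than the 183.28 ft at BH-01, so the point is upgradient.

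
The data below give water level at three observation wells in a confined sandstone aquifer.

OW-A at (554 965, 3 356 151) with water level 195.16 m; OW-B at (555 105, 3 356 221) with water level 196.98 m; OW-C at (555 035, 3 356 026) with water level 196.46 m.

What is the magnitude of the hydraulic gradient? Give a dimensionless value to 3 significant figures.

With h = a·x + b·y + c and OW-A as origin, the differences give:
  140·a + 70·b = +1.82
  70·a + (-125)·b = +1.30
Eliminate b (×(-125) and ×70, subtract): -22400·a = -318.500 → a = ∂h/∂x = +0.01422
Back-substitute: b = ∂h/∂y = -0.002438.
|∇h| = √(0.01422² + -0.002438²) = 0.01443

0.0144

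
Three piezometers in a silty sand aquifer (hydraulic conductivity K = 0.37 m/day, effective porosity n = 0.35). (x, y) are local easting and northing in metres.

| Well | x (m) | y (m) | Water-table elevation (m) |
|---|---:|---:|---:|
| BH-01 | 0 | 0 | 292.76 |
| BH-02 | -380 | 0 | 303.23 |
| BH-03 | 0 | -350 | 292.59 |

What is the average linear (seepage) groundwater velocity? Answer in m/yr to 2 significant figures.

∂h/∂x = (303.23 − 292.76) / (-380 − 0) = -0.02755
∂h/∂y = (292.59 − 292.76) / (-350 − 0) = +0.0004857
|∇h| = √(-0.02755² + 0.0004857²) = 0.02755
Seepage velocity v = K·i/n = 0.37 × 0.02755 / 0.35 = 0.02912 m/day = 10.64 m/yr.

11 m/yr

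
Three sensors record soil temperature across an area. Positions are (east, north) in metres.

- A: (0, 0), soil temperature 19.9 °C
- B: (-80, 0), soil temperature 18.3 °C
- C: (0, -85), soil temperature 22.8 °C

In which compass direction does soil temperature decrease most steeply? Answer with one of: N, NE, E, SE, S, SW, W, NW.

∂T/∂x = (18.3 − 19.9) / (-80 − 0) = +0.02000
∂T/∂y = (22.8 − 19.9) / (-85 − 0) = -0.03412
Steepest decrease is along −∇f = (-0.02000 E, +0.03412 N) → northwest.

NW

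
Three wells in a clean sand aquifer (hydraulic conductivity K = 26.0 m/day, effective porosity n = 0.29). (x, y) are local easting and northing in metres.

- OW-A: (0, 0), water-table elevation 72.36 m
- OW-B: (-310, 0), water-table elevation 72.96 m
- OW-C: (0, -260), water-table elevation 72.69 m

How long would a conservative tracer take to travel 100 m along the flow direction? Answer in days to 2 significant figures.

480 days

∂h/∂x = (72.96 − 72.36) / (-310 − 0) = -0.001935
∂h/∂y = (72.69 − 72.36) / (-260 − 0) = -0.001269
|∇h| = √(-0.001935² + -0.001269²) = 0.002314
Seepage velocity v = K·i/n = 26.0 × 0.002314 / 0.29 = 0.2075 m/day.
t = 100 / 0.2075 = 481.9 days.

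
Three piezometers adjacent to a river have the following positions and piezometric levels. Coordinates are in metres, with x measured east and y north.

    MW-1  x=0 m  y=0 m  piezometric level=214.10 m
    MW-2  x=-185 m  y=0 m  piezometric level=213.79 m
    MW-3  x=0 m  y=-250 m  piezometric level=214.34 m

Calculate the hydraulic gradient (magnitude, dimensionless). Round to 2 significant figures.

∂h/∂x = (213.79 − 214.10) / (-185 − 0) = +0.001676
∂h/∂y = (214.34 − 214.10) / (-250 − 0) = -0.0009600
|∇h| = √(0.001676² + -0.0009600²) = 0.001931

0.0019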